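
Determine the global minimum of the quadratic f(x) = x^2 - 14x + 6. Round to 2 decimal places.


For a quadratic f(x) = ax^2 + bx + c with a > 0, the minimum is at the vertex.
Vertex x-coordinate: x = -b/(2a)
x = -(-14) / (2 * 1)
x = 14/2 = 7
Substitute back to find the minimum value:
f(7) = 1 * 7^2 - 14 * 7 + 6
= 49 - 98 + 6
= -43 = -43.00

-43.00


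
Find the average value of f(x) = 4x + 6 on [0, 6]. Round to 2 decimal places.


Average value = 1/(b-a) * integral from a to b of f(x) dx
First compute the integral of 4x + 6:
F(x) = 2x^2 + 6x
F(6) = 2 * 36 + 6 * 6 = 108
F(0) = 2 * 0 + 6 * 0 = 0
Integral = 108 - 0 = 108
Average = 108 / (6 - 0) = 108 / 6
= 18 = 18.00

18.00


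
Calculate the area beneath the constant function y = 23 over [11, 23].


The area under a constant function y = 23 is a rectangle.
Width = 23 - 11 = 12
Height = 23
Area = width * height
= 12 * 23
= 276

276


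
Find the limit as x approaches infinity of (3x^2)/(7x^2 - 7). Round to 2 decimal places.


For limits at infinity with equal-degree polynomials,
we compare leading coefficients.
Numerator leading term: 3x^2
Denominator leading term: 7x^2
Divide both by x^2:
lim = (3) / (7 - 7/x^2)
As x -> infinity, the 1/x and 1/x^2 terms vanish:
= 3/7 ≈ 0.43

0.43


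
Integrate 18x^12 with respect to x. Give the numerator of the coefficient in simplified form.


Apply the power rule for integration:
integral of ax^n dx = a/(n+1) * x^(n+1) + C
integral of 18x^12 dx
= 18/13 * x^13 + C
The coefficient in lowest terms is 18/13, and its numerator is 18

18


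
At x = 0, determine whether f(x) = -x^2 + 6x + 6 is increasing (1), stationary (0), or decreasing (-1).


Compute f'(x) to determine behavior:
f'(x) = -2x + 6
f'(0) = -2 * 0 + 6
= 0 + 6
= 6
Since f'(0) > 0, the function is increasing (1)

1


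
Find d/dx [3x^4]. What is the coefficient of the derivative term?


We apply the power rule: d/dx [ax^n] = a*n * x^(n-1)
d/dx [3x^4]
= 3 * 4 * x^(4-1)
= 12x^3
The coefficient is 12

12


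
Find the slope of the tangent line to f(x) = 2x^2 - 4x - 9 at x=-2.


The slope of the tangent line equals f'(x) at the point.
f(x) = 2x^2 - 4x - 9
f'(x) = 4x - 4
At x = -2:
f'(-2) = 4 * (-2) - 4
= -8 - 4
= -12

-12


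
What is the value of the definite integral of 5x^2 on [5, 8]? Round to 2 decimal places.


Find the antiderivative of 5x^2:
F(x) = 5/3 * x^3
Apply the Fundamental Theorem of Calculus:
F(8) - F(5)
= 5/3 * 8^3 - 5/3 * 5^3
= 5/3 * (512 - 125)
= 5/3 * 387
= 645 = 645.00

645.00


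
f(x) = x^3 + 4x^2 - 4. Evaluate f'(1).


Differentiate f(x) = x^3 + 4x^2 - 4 term by term:
f'(x) = 3x^2 + 8x
Substitute x = 1:
f'(1) = 3 * 1^2 + 8 * 1 + 0
= 3 + 8 + 0
= 11

11


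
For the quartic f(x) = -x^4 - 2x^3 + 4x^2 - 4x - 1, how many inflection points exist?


Inflection points occur where f''(x) = 0 and concavity changes.
f(x) = -x^4 - 2x^3 + 4x^2 - 4x - 1
f'(x) = -4x^3 - 6x^2 + 8x - 4
f''(x) = -12x^2 - 12x + 8
This is a quadratic in x. Use the discriminant to count real roots.
Discriminant = (-12)^2 - 4 * (-12) * 8
= 144 - (-384)
= 528
Since discriminant > 0, f''(x) = 0 has 2 distinct real solutions.
A quadratic with two distinct real roots changes sign at each root, so concavity changes at both.
Number of inflection points: 2

2


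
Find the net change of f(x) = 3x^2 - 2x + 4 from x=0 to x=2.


Net change = f(b) - f(a)
f(x) = 3x^2 - 2x + 4
Compute f(2):
f(2) = 3 * 2^2 - 2 * 2 + 4
= 12 - 4 + 4
= 12
Compute f(0):
f(0) = 3 * 0^2 - 2 * 0 + 4
= 0 + 0 + 4
= 4
Net change = 12 - 4 = 8

8


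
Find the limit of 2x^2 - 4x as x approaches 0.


Since polynomials are continuous, we use direct substitution.
lim(x->0) of 2x^2 - 4x
= 2 * 0^2 - 4 * 0 + 0
= 0 + 0 + 0
= 0

0


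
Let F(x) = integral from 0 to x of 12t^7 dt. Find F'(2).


By the Fundamental Theorem of Calculus (Part 1):
If F(x) = integral from 0 to x of f(t) dt, then F'(x) = f(x)
Here f(t) = 12t^7
So F'(x) = 12x^7
Evaluate at x = 2:
F'(2) = 12 * 2^7
= 12 * 128
= 1536

1536


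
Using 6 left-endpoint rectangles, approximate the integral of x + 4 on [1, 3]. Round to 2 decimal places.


Left Riemann sum uses left endpoints of each subinterval.
Interval: [1, 3], n = 6
dx = (3 - 1) / 6 = 1/3
Left endpoints: [1, 4/3, 5/3, 2, 7/3, 8/3]
f values: [5, 16/3, 17/3, 6, 19/3, 20/3]
Sum = dx * (sum of f values)
= 1/3 * 35
= 35/3 ≈ 11.67

11.67


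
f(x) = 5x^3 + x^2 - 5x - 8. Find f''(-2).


First derivative:
f'(x) = 15x^2 + 2x - 5
Second derivative:
f''(x) = 30x + 2
Substitute x = -2:
f''(-2) = 30 * (-2) + 2
= -60 + 2
= -58

-58


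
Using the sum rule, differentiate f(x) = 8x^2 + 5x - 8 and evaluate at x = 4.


Differentiate term by term using power and sum rules:
f(x) = 8x^2 + 5x - 8
f'(x) = 16x + 5
Substitute x = 4:
f'(4) = 16 * 4 + 5
= 64 + 5
= 69

69


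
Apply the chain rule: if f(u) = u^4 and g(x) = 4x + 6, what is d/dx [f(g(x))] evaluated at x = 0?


Using the chain rule: (f(g(x)))' = f'(g(x)) * g'(x)
First, find g(0):
g(0) = 4 * 0 + 6 = 6
Next, f'(u) = 4u^3
And g'(x) = 4
So f'(g(0)) * g'(0)
= 4 * 6^3 * 4
= 4 * 216 * 4
= 3456

3456


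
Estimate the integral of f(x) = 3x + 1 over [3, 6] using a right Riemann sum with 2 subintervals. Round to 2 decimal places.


Right Riemann sum uses right endpoints of each subinterval.
Interval: [3, 6], n = 2
dx = (6 - 3) / 2 = 3/2
Right endpoints: [9/2, 6]
f values: [29/2, 19]
Sum = dx * (sum of f values)
= 3/2 * 67/2
= 201/4 = 50.25

50.25


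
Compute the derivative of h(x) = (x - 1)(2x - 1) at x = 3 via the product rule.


Let u(x) = x - 1 and v(x) = 2x - 1
u'(x) = 1
v'(x) = 2
Product rule: h'(x) = u'(x)*v(x) + u(x)*v'(x)
= 1 * (2x - 1) + (x - 1) * 2
At x = 3:
u(3) = 1 * 3 - 1 = 2
v(3) = 2 * 3 - 1 = 5
h'(3) = 1 * 5 + 2 * 2
= 5 + 4
= 9

9


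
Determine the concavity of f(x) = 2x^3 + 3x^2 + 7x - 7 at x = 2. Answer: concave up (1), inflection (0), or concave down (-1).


Concavity is determined by the sign of f''(x).
f(x) = 2x^3 + 3x^2 + 7x - 7
f'(x) = 6x^2 + 6x + 7
f''(x) = 12x + 6
f''(2) = 12 * 2 + 6
= 24 + 6
= 30
Since f''(2) > 0, the function is concave up (1)

1


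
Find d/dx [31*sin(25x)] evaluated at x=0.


Apply the chain rule to differentiate 31*sin(25x):
d/dx [31*sin(25x)]
= 31 * cos(25x) * d/dx(25x)
= 31 * 25 * cos(25x)
= 775 * cos(25x)
Evaluate at x = 0:
= 775 * cos(0)
= 775 * 1
= 775

775


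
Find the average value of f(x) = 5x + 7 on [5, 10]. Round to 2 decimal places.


Average value = 1/(b-a) * integral from a to b of f(x) dx
First compute the integral of 5x + 7:
F(x) = (5/2)x^2 + 7x
F(10) = 5/2 * 100 + 7 * 10 = 320
F(5) = 5/2 * 25 + 7 * 5 = 195/2
Integral = 320 - 195/2 = 445/2
Average = (445/2) / (10 - 5) = (445/2) / 5
= 89/2 = 44.50

44.50


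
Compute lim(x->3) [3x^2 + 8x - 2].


Since polynomials are continuous, we use direct substitution.
lim(x->3) of 3x^2 + 8x - 2
= 3 * 3^2 + 8 * 3 - 2
= 27 + 24 - 2
= 49

49


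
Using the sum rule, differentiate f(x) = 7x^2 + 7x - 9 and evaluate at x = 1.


Differentiate term by term using power and sum rules:
f(x) = 7x^2 + 7x - 9
f'(x) = 14x + 7
Substitute x = 1:
f'(1) = 14 * 1 + 7
= 14 + 7
= 21

21


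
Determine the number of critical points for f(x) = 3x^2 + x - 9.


Find where f'(x) = 0:
f'(x) = 6x + 1
Set f'(x) = 0:
6x + 1 = 0
x = -1 / 6 = -1/6
This is a linear equation in x, so there is exactly one solution.
Number of critical points: 1

1


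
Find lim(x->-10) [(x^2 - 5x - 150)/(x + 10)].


Direct substitution gives 0/0, so we factor the numerator.
Factor: (x^2 - 5x - 150) = (x + 10)(x - 15)
Cancel the common factor (x + 10):
(x^2 - 5x - 150)/(x + 10) = (x - 15)
Now substitute x = -10:
= (-10) - (15) = -25

-25


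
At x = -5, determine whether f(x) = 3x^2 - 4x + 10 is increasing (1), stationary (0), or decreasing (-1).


Compute f'(x) to determine behavior:
f'(x) = 6x - 4
f'(-5) = 6 * (-5) - 4
= -30 - 4
= -34
Since f'(-5) < 0, the function is decreasing (-1)

-1


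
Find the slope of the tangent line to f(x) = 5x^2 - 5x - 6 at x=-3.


The slope of the tangent line equals f'(x) at the point.
f(x) = 5x^2 - 5x - 6
f'(x) = 10x - 5
At x = -3:
f'(-3) = 10 * (-3) - 5
= -30 - 5
= -35

-35


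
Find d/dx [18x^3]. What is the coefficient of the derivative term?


We apply the power rule: d/dx [ax^n] = a*n * x^(n-1)
d/dx [18x^3]
= 18 * 3 * x^(3-1)
= 54x^2
The coefficient is 54

54


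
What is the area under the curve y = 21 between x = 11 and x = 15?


The area under a constant function y = 21 is a rectangle.
Width = 15 - 11 = 4
Height = 21
Area = width * height
= 4 * 21
= 84

84


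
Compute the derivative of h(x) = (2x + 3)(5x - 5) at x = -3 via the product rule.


Let u(x) = 2x + 3 and v(x) = 5x - 5
u'(x) = 2
v'(x) = 5
Product rule: h'(x) = u'(x)*v(x) + u(x)*v'(x)
= 2 * (5x - 5) + (2x + 3) * 5
At x = -3:
u(-3) = 2 * (-3) + 3 = -3
v(-3) = 5 * (-3) - 5 = -20
h'(-3) = 2 * (-20) + (-3) * 5
= -40 - 15
= -55

-55


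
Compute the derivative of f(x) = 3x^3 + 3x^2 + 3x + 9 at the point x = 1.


Differentiate f(x) = 3x^3 + 3x^2 + 3x + 9 term by term:
f'(x) = 9x^2 + 6x + 3
Substitute x = 1:
f'(1) = 9 * 1^2 + 6 * 1 + 3
= 9 + 6 + 3
= 18

18


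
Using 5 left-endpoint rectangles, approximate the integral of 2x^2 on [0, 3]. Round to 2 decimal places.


Left Riemann sum uses left endpoints of each subinterval.
Interval: [0, 3], n = 5
dx = (3 - 0) / 5 = 3/5
Left endpoints: [0, 3/5, 6/5, 9/5, 12/5]
f values: [0, 18/25, 72/25, 162/25, 288/25]
Sum = dx * (sum of f values)
= 3/5 * 108/5
= 324/25 = 12.96

12.96


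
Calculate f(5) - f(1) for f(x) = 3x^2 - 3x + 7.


Net change = f(b) - f(a)
f(x) = 3x^2 - 3x + 7
Compute f(5):
f(5) = 3 * 5^2 - 3 * 5 + 7
= 75 - 15 + 7
= 67
Compute f(1):
f(1) = 3 * 1^2 - 3 * 1 + 7
= 3 - 3 + 7
= 7
Net change = 67 - 7 = 60

60


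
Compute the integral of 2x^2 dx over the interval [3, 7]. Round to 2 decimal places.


Find the antiderivative of 2x^2:
F(x) = 2/3 * x^3
Apply the Fundamental Theorem of Calculus:
F(7) - F(3)
= 2/3 * 7^3 - 2/3 * 3^3
= 2/3 * (343 - 27)
= 2/3 * 316
= 632/3 ≈ 210.67

210.67


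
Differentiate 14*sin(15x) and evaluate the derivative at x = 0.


Apply the chain rule to differentiate 14*sin(15x):
d/dx [14*sin(15x)]
= 14 * cos(15x) * d/dx(15x)
= 14 * 15 * cos(15x)
= 210 * cos(15x)
Evaluate at x = 0:
= 210 * cos(0)
= 210 * 1
= 210

210


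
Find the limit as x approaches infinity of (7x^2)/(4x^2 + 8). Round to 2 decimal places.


For limits at infinity with equal-degree polynomials,
we compare leading coefficients.
Numerator leading term: 7x^2
Denominator leading term: 4x^2
Divide both by x^2:
lim = (7) / (4 + 8/x^2)
As x -> infinity, the 1/x and 1/x^2 terms vanish:
= 7/4 = 1.75

1.75


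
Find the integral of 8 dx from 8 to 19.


The integral of a constant k over [a, b] equals k * (b - a).
integral from 8 to 19 of 8 dx
= 8 * (19 - 8)
= 8 * 11
= 88

88


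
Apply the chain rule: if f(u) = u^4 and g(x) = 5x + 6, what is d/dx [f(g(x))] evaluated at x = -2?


Using the chain rule: (f(g(x)))' = f'(g(x)) * g'(x)
First, find g(-2):
g(-2) = 5 * (-2) + 6 = -4
Next, f'(u) = 4u^3
And g'(x) = 5
So f'(g(-2)) * g'(-2)
= 4 * (-4)^3 * 5
= 4 * (-64) * 5
= -1280

-1280


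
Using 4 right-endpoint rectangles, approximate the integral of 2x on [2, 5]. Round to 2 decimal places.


Right Riemann sum uses right endpoints of each subinterval.
Interval: [2, 5], n = 4
dx = (5 - 2) / 4 = 3/4
Right endpoints: [11/4, 7/2, 17/4, 5]
f values: [11/2, 7, 17/2, 10]
Sum = dx * (sum of f values)
= 3/4 * 31
= 93/4 = 23.25

23.25


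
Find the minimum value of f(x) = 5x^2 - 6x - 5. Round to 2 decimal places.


For a quadratic f(x) = ax^2 + bx + c with a > 0, the minimum is at the vertex.
Vertex x-coordinate: x = -b/(2a)
x = -(-6) / (2 * 5)
x = 6/10 = 3/5
Substitute back to find the minimum value:
f(3/5) = 5 * (3/5)^2 - 6 * (3/5) - 5
= 9/5 - 18/5 - 5
= -34/5 = -6.80

-6.80


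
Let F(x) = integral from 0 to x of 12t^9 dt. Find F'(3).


By the Fundamental Theorem of Calculus (Part 1):
If F(x) = integral from 0 to x of f(t) dt, then F'(x) = f(x)
Here f(t) = 12t^9
So F'(x) = 12x^9
Evaluate at x = 3:
F'(3) = 12 * 3^9
= 12 * 19683
= 236196

236196


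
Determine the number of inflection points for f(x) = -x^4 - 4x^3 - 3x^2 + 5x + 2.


Inflection points occur where f''(x) = 0 and concavity changes.
f(x) = -x^4 - 4x^3 - 3x^2 + 5x + 2
f'(x) = -4x^3 - 12x^2 - 6x + 5
f''(x) = -12x^2 - 24x - 6
This is a quadratic in x. Use the discriminant to count real roots.
Discriminant = (-24)^2 - 4 * (-12) * (-6)
= 576 - 288
= 288
Since discriminant > 0, f''(x) = 0 has 2 distinct real solutions.
A quadratic with two distinct real roots changes sign at each root, so concavity changes at both.
Number of inflection points: 2

2


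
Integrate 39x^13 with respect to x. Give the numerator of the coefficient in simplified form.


Apply the power rule for integration:
integral of ax^n dx = a/(n+1) * x^(n+1) + C
integral of 39x^13 dx
= 39/14 * x^14 + C
The coefficient in lowest terms is 39/14, and its numerator is 39

39


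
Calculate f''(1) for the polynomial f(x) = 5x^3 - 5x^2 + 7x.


First derivative:
f'(x) = 15x^2 - 10x + 7
Second derivative:
f''(x) = 30x - 10
Substitute x = 1:
f''(1) = 30 * 1 - 10
= 30 - 10
= 20

20


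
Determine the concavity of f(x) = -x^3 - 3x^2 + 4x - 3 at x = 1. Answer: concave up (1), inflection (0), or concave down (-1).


Concavity is determined by the sign of f''(x).
f(x) = -x^3 - 3x^2 + 4x - 3
f'(x) = -3x^2 - 6x + 4
f''(x) = -6x - 6
f''(1) = -6 * 1 - 6
= -6 - 6
= -12
Since f''(1) < 0, the function is concave down (-1)

-1


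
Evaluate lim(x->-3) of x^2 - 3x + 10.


Since polynomials are continuous, we use direct substitution.
lim(x->-3) of x^2 - 3x + 10
= 1 * (-3)^2 - 3 * (-3) + 10
= 9 + 9 + 10
= 28

28


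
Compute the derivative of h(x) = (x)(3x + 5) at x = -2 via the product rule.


Let u(x) = x and v(x) = 3x + 5
u'(x) = 1
v'(x) = 3
Product rule: h'(x) = u'(x)*v(x) + u(x)*v'(x)
= 1 * (3x + 5) + (x) * 3
At x = -2:
u(-2) = 1 * (-2) + 0 = -2
v(-2) = 3 * (-2) + 5 = -1
h'(-2) = 1 * (-1) + (-2) * 3
= -1 - 6
= -7

-7


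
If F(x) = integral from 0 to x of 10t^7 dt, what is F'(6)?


By the Fundamental Theorem of Calculus (Part 1):
If F(x) = integral from 0 to x of f(t) dt, then F'(x) = f(x)
Here f(t) = 10t^7
So F'(x) = 10x^7
Evaluate at x = 6:
F'(6) = 10 * 6^7
= 10 * 279936
= 2799360

2799360


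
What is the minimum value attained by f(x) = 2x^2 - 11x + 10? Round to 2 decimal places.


For a quadratic f(x) = ax^2 + bx + c with a > 0, the minimum is at the vertex.
Vertex x-coordinate: x = -b/(2a)
x = -(-11) / (2 * 2)
x = 11/4
Substitute back to find the minimum value:
f(11/4) = 2 * (11/4)^2 - 11 * (11/4) + 10
= 121/8 - 121/4 + 10
= -41/8 ≈ -5.13

-5.13


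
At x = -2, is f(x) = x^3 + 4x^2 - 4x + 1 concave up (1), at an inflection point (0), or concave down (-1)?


Concavity is determined by the sign of f''(x).
f(x) = x^3 + 4x^2 - 4x + 1
f'(x) = 3x^2 + 8x - 4
f''(x) = 6x + 8
f''(-2) = 6 * (-2) + 8
= -12 + 8
= -4
Since f''(-2) < 0, the function is concave down (-1)

-1


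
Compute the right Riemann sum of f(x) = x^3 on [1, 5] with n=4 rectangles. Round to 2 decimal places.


Right Riemann sum uses right endpoints of each subinterval.
Interval: [1, 5], n = 4
dx = (5 - 1) / 4 = 1
Right endpoints: [2, 3, 4, 5]
f values: [8, 27, 64, 125]
Sum = dx * (sum of f values)
= 1 * 224
= 224 = 224.00

224.00


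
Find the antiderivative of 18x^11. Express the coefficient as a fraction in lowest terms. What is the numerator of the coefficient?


Apply the power rule for integration:
integral of ax^n dx = a/(n+1) * x^(n+1) + C
integral of 18x^11 dx
= 18/12 * x^12 + C
= 3/2 * x^12 + C
The coefficient in lowest terms is 3/2, and its numerator is 3

3


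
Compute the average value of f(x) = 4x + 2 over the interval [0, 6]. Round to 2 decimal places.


Average value = 1/(b-a) * integral from a to b of f(x) dx
First compute the integral of 4x + 2:
F(x) = 2x^2 + 2x
F(6) = 2 * 36 + 2 * 6 = 84
F(0) = 2 * 0 + 2 * 0 = 0
Integral = 84 - 0 = 84
Average = 84 / (6 - 0) = 84 / 6
= 14 = 14.00

14.00


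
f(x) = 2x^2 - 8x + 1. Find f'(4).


Differentiate term by term using power and sum rules:
f(x) = 2x^2 - 8x + 1
f'(x) = 4x - 8
Substitute x = 4:
f'(4) = 4 * 4 - 8
= 16 - 8
= 8

8


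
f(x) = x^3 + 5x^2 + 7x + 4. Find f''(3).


First derivative:
f'(x) = 3x^2 + 10x + 7
Second derivative:
f''(x) = 6x + 10
Substitute x = 3:
f''(3) = 6 * 3 + 10
= 18 + 10
= 28

28


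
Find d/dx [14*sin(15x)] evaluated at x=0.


Apply the chain rule to differentiate 14*sin(15x):
d/dx [14*sin(15x)]
= 14 * cos(15x) * d/dx(15x)
= 14 * 15 * cos(15x)
= 210 * cos(15x)
Evaluate at x = 0:
= 210 * cos(0)
= 210 * 1
= 210

210


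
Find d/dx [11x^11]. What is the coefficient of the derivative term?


We apply the power rule: d/dx [ax^n] = a*n * x^(n-1)
d/dx [11x^11]
= 11 * 11 * x^(11-1)
= 121x^10
The coefficient is 121

121


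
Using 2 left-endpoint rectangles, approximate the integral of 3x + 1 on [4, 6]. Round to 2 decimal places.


Left Riemann sum uses left endpoints of each subinterval.
Interval: [4, 6], n = 2
dx = (6 - 4) / 2 = 1
Left endpoints: [4, 5]
f values: [13, 16]
Sum = dx * (sum of f values)
= 1 * 29
= 29 = 29.00

29.00


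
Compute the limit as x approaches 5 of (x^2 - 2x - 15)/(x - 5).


Direct substitution gives 0/0, so we factor the numerator.
Factor: (x^2 - 2x - 15) = (x - 5)(x + 3)
Cancel the common factor (x - 5):
(x^2 - 2x - 15)/(x - 5) = (x + 3)
Now substitute x = 5:
= (5) - (-3) = 8

8


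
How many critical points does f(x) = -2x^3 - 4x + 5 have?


Find where f'(x) = 0:
f(x) = -2x^3 - 4x + 5
f'(x) = -6x^2 - 4
This is a quadratic in x. Use the discriminant to count real roots.
Discriminant = (0)^2 - 4 * (-6) * (-4)
= 0 - 96
= -96
Since discriminant < 0, f'(x) = 0 has no real solutions.
Number of critical points: 0

0


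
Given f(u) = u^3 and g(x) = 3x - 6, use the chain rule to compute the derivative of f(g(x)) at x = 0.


Using the chain rule: (f(g(x)))' = f'(g(x)) * g'(x)
First, find g(0):
g(0) = 3 * 0 - 6 = -6
Next, f'(u) = 3u^2
And g'(x) = 3
So f'(g(0)) * g'(0)
= 3 * (-6)^2 * 3
= 3 * 36 * 3
= 324

324


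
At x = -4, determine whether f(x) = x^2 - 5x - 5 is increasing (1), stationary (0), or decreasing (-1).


Compute f'(x) to determine behavior:
f'(x) = 2x - 5
f'(-4) = 2 * (-4) - 5
= -8 - 5
= -13
Since f'(-4) < 0, the function is decreasing (-1)

-1


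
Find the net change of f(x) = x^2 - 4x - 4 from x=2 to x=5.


Net change = f(b) - f(a)
f(x) = x^2 - 4x - 4
Compute f(5):
f(5) = 1 * 5^2 - 4 * 5 - 4
= 25 - 20 - 4
= 1
Compute f(2):
f(2) = 1 * 2^2 - 4 * 2 - 4
= 4 - 8 - 4
= -8
Net change = 1 - (-8) = 9

9


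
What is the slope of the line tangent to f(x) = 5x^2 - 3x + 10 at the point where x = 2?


The slope of the tangent line equals f'(x) at the point.
f(x) = 5x^2 - 3x + 10
f'(x) = 10x - 3
At x = 2:
f'(2) = 10 * 2 - 3
= 20 - 3
= 17

17


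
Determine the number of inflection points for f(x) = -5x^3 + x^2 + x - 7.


Inflection points occur where f''(x) = 0 and concavity changes.
f(x) = -5x^3 + x^2 + x - 7
f'(x) = -15x^2 + 2x + 1
f''(x) = -30x + 2
Set f''(x) = 0:
-30x + 2 = 0
x = -2 / (-30) = 1/15
Since f''(x) is linear (degree 1), it changes sign at this point.
Therefore there is exactly 1 inflection point.

1


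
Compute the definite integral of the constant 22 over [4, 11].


The integral of a constant k over [a, b] equals k * (b - a).
integral from 4 to 11 of 22 dx
= 22 * (11 - 4)
= 22 * 7
= 154

154


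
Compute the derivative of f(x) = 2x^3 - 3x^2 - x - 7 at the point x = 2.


Differentiate f(x) = 2x^3 - 3x^2 - x - 7 term by term:
f'(x) = 6x^2 - 6x - 1
Substitute x = 2:
f'(2) = 6 * 2^2 - 6 * 2 - 1
= 24 - 12 - 1
= 11

11


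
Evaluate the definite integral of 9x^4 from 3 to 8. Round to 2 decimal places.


Find the antiderivative of 9x^4:
F(x) = 9/5 * x^5
Apply the Fundamental Theorem of Calculus:
F(8) - F(3)
= 9/5 * 8^5 - 9/5 * 3^5
= 9/5 * (32768 - 243)
= 9/5 * 32525
= 58545 = 58545.00

58545.00


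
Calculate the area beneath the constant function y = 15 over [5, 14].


The area under a constant function y = 15 is a rectangle.
Width = 14 - 5 = 9
Height = 15
Area = width * height
= 9 * 15
= 135

135


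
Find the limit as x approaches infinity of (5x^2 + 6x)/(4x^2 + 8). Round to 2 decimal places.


For limits at infinity with equal-degree polynomials,
we compare leading coefficients.
Numerator leading term: 5x^2
Denominator leading term: 4x^2
Divide both by x^2:
lim = (5 + 6/x) / (4 + 8/x^2)
As x -> infinity, the 1/x and 1/x^2 terms vanish:
= 5/4 = 1.25

1.25


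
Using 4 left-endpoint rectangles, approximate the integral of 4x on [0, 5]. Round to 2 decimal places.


Left Riemann sum uses left endpoints of each subinterval.
Interval: [0, 5], n = 4
dx = (5 - 0) / 4 = 5/4
Left endpoints: [0, 5/4, 5/2, 15/4]
f values: [0, 5, 10, 15]
Sum = dx * (sum of f values)
= 5/4 * 30
= 75/2 = 37.50

37.50


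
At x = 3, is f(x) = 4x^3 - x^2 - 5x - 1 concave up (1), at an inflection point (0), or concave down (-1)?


Concavity is determined by the sign of f''(x).
f(x) = 4x^3 - x^2 - 5x - 1
f'(x) = 12x^2 - 2x - 5
f''(x) = 24x - 2
f''(3) = 24 * 3 - 2
= 72 - 2
= 70
Since f''(3) > 0, the function is concave up (1)

1


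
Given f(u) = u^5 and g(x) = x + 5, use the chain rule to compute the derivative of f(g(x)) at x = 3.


Using the chain rule: (f(g(x)))' = f'(g(x)) * g'(x)
First, find g(3):
g(3) = 1 * 3 + 5 = 8
Next, f'(u) = 5u^4
And g'(x) = 1
So f'(g(3)) * g'(3)
= 5 * 8^4 * 1
= 5 * 4096 * 1
= 20480

20480


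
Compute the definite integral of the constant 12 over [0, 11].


The integral of a constant k over [a, b] equals k * (b - a).
integral from 0 to 11 of 12 dx
= 12 * (11 - 0)
= 12 * 11
= 132

132


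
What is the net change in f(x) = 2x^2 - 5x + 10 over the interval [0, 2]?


Net change = f(b) - f(a)
f(x) = 2x^2 - 5x + 10
Compute f(2):
f(2) = 2 * 2^2 - 5 * 2 + 10
= 8 - 10 + 10
= 8
Compute f(0):
f(0) = 2 * 0^2 - 5 * 0 + 10
= 0 + 0 + 10
= 10
Net change = 8 - 10 = -2

-2


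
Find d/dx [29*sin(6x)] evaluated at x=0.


Apply the chain rule to differentiate 29*sin(6x):
d/dx [29*sin(6x)]
= 29 * cos(6x) * d/dx(6x)
= 29 * 6 * cos(6x)
= 174 * cos(6x)
Evaluate at x = 0:
= 174 * cos(0)
= 174 * 1
= 174

174


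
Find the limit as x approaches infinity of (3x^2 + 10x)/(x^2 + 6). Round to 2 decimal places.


For limits at infinity with equal-degree polynomials,
we compare leading coefficients.
Numerator leading term: 3x^2
Denominator leading term: x^2
Divide both by x^2:
lim = (3 + 10/x) / (1 + 6/x^2)
As x -> infinity, the 1/x and 1/x^2 terms vanish:
= 3/1 = 3 = 3.00

3.00


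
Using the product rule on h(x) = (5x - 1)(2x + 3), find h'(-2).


Let u(x) = 5x - 1 and v(x) = 2x + 3
u'(x) = 5
v'(x) = 2
Product rule: h'(x) = u'(x)*v(x) + u(x)*v'(x)
= 5 * (2x + 3) + (5x - 1) * 2
At x = -2:
u(-2) = 5 * (-2) - 1 = -11
v(-2) = 2 * (-2) + 3 = -1
h'(-2) = 5 * (-1) + (-11) * 2
= -5 - 22
= -27

-27


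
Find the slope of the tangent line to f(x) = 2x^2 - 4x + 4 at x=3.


The slope of the tangent line equals f'(x) at the point.
f(x) = 2x^2 - 4x + 4
f'(x) = 4x - 4
At x = 3:
f'(3) = 4 * 3 - 4
= 12 - 4
= 8

8


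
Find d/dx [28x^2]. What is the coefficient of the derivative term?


We apply the power rule: d/dx [ax^n] = a*n * x^(n-1)
d/dx [28x^2]
= 28 * 2 * x^(2-1)
= 56x
The coefficient is 56

56


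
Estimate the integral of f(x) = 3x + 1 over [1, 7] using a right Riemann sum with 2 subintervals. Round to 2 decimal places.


Right Riemann sum uses right endpoints of each subinterval.
Interval: [1, 7], n = 2
dx = (7 - 1) / 2 = 3
Right endpoints: [4, 7]
f values: [13, 22]
Sum = dx * (sum of f values)
= 3 * 35
= 105 = 105.00

105.00


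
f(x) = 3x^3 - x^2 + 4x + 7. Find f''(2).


First derivative:
f'(x) = 9x^2 - 2x + 4
Second derivative:
f''(x) = 18x - 2
Substitute x = 2:
f''(2) = 18 * 2 - 2
= 36 - 2
= 34

34


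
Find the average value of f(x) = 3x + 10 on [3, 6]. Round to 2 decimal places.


Average value = 1/(b-a) * integral from a to b of f(x) dx
First compute the integral of 3x + 10:
F(x) = (3/2)x^2 + 10x
F(6) = 3/2 * 36 + 10 * 6 = 114
F(3) = 3/2 * 9 + 10 * 3 = 87/2
Integral = 114 - 87/2 = 141/2
Average = (141/2) / (6 - 3) = (141/2) / 3
= 47/2 = 23.50

23.50


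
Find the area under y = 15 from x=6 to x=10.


The area under a constant function y = 15 is a rectangle.
Width = 10 - 6 = 4
Height = 15
Area = width * height
= 4 * 15
= 60

60


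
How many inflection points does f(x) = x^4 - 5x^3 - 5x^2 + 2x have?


Inflection points occur where f''(x) = 0 and concavity changes.
f(x) = x^4 - 5x^3 - 5x^2 + 2x
f'(x) = 4x^3 - 15x^2 - 10x + 2
f''(x) = 12x^2 - 30x - 10
This is a quadratic in x. Use the discriminant to count real roots.
Discriminant = (-30)^2 - 4 * 12 * (-10)
= 900 - (-480)
= 1380
Since discriminant > 0, f''(x) = 0 has 2 distinct real solutions.
A quadratic with two distinct real roots changes sign at each root, so concavity changes at both.
Number of inflection points: 2

2


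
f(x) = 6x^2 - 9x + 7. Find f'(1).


Differentiate term by term using power and sum rules:
f(x) = 6x^2 - 9x + 7
f'(x) = 12x - 9
Substitute x = 1:
f'(1) = 12 * 1 - 9
= 12 - 9
= 3

3


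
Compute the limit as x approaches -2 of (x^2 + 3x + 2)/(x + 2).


Direct substitution gives 0/0, so we factor the numerator.
Factor: (x^2 + 3x + 2) = (x + 2)(x + 1)
Cancel the common factor (x + 2):
(x^2 + 3x + 2)/(x + 2) = (x + 1)
Now substitute x = -2:
= (-2) - (-1) = -1

-1


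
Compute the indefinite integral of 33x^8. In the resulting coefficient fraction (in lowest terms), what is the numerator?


Apply the power rule for integration:
integral of ax^n dx = a/(n+1) * x^(n+1) + C
integral of 33x^8 dx
= 33/9 * x^9 + C
= 11/3 * x^9 + C
The coefficient in lowest terms is 11/3, and its numerator is 11

11


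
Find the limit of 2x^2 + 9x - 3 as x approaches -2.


Since polynomials are continuous, we use direct substitution.
lim(x->-2) of 2x^2 + 9x - 3
= 2 * (-2)^2 + 9 * (-2) - 3
= 8 - 18 - 3
= -13

-13


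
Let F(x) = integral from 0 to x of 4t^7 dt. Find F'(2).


By the Fundamental Theorem of Calculus (Part 1):
If F(x) = integral from 0 to x of f(t) dt, then F'(x) = f(x)
Here f(t) = 4t^7
So F'(x) = 4x^7
Evaluate at x = 2:
F'(2) = 4 * 2^7
= 4 * 128
= 512

512


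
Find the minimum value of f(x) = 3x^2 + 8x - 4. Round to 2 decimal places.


For a quadratic f(x) = ax^2 + bx + c with a > 0, the minimum is at the vertex.
Vertex x-coordinate: x = -b/(2a)
x = -(8) / (2 * 3)
x = -8/6 = -4/3
Substitute back to find the minimum value:
f(-4/3) = 3 * (-4/3)^2 + 8 * (-4/3) - 4
= 16/3 - 32/3 - 4
= -28/3 ≈ -9.33

-9.33


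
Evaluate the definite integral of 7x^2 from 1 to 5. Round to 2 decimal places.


Find the antiderivative of 7x^2:
F(x) = 7/3 * x^3
Apply the Fundamental Theorem of Calculus:
F(5) - F(1)
= 7/3 * 5^3 - 7/3 * 1^3
= 7/3 * (125 - 1)
= 7/3 * 124
= 868/3 ≈ 289.33

289.33


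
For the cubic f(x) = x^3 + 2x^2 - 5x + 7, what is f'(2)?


Differentiate f(x) = x^3 + 2x^2 - 5x + 7 term by term:
f'(x) = 3x^2 + 4x - 5
Substitute x = 2:
f'(2) = 3 * 2^2 + 4 * 2 - 5
= 12 + 8 - 5
= 15

15


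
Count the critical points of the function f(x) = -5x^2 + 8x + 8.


Find where f'(x) = 0:
f'(x) = -10x + 8
Set f'(x) = 0:
-10x + 8 = 0
x = -8 / (-10) = 4/5
This is a linear equation in x, so there is exactly one solution.
Number of critical points: 1

1


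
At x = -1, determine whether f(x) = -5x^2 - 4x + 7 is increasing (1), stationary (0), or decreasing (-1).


Compute f'(x) to determine behavior:
f'(x) = -10x - 4
f'(-1) = -10 * (-1) - 4
= 10 - 4
= 6
Since f'(-1) > 0, the function is increasing (1)

1


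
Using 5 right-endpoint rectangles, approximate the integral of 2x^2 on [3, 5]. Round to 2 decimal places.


Right Riemann sum uses right endpoints of each subinterval.
Interval: [3, 5], n = 5
dx = (5 - 3) / 5 = 2/5
Right endpoints: [17/5, 19/5, 21/5, 23/5, 5]
f values: [578/25, 722/25, 882/25, 1058/25, 50]
Sum = dx * (sum of f values)
= 2/5 * 898/5
= 1796/25 = 71.84

71.84


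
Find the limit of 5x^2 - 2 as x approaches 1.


Since polynomials are continuous, we use direct substitution.
lim(x->1) of 5x^2 - 2
= 5 * 1^2 + 0 * 1 - 2
= 5 + 0 - 2
= 3

3


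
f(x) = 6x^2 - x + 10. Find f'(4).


Differentiate term by term using power and sum rules:
f(x) = 6x^2 - x + 10
f'(x) = 12x - 1
Substitute x = 4:
f'(4) = 12 * 4 - 1
= 48 - 1
= 47

47


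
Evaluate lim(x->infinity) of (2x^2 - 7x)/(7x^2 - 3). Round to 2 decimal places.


For limits at infinity with equal-degree polynomials,
we compare leading coefficients.
Numerator leading term: 2x^2
Denominator leading term: 7x^2
Divide both by x^2:
lim = (2 - 7/x) / (7 - 3/x^2)
As x -> infinity, the 1/x and 1/x^2 terms vanish:
= 2/7 ≈ 0.29

0.29


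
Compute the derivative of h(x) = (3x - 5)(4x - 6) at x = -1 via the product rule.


Let u(x) = 3x - 5 and v(x) = 4x - 6
u'(x) = 3
v'(x) = 4
Product rule: h'(x) = u'(x)*v(x) + u(x)*v'(x)
= 3 * (4x - 6) + (3x - 5) * 4
At x = -1:
u(-1) = 3 * (-1) - 5 = -8
v(-1) = 4 * (-1) - 6 = -10
h'(-1) = 3 * (-10) + (-8) * 4
= -30 - 32
= -62

-62


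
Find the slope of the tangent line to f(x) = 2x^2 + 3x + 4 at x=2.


The slope of the tangent line equals f'(x) at the point.
f(x) = 2x^2 + 3x + 4
f'(x) = 4x + 3
At x = 2:
f'(2) = 4 * 2 + 3
= 8 + 3
= 11

11


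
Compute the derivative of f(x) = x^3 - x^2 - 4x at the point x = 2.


Differentiate f(x) = x^3 - x^2 - 4x term by term:
f'(x) = 3x^2 - 2x - 4
Substitute x = 2:
f'(2) = 3 * 2^2 - 2 * 2 - 4
= 12 - 4 - 4
= 4

4


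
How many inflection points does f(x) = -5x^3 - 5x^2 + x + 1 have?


Inflection points occur where f''(x) = 0 and concavity changes.
f(x) = -5x^3 - 5x^2 + x + 1
f'(x) = -15x^2 - 10x + 1
f''(x) = -30x - 10
Set f''(x) = 0:
-30x - 10 = 0
x = 10 / (-30) = -1/3
Since f''(x) is linear (degree 1), it changes sign at this point.
Therefore there is exactly 1 inflection point.

1


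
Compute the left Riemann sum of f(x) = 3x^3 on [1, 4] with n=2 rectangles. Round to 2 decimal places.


Left Riemann sum uses left endpoints of each subinterval.
Interval: [1, 4], n = 2
dx = (4 - 1) / 2 = 3/2
Left endpoints: [1, 5/2]
f values: [3, 375/8]
Sum = dx * (sum of f values)
= 3/2 * 399/8
= 1197/16 ≈ 74.81

74.81


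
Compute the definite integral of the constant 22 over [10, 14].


The integral of a constant k over [a, b] equals k * (b - a).
integral from 10 to 14 of 22 dx
= 22 * (14 - 10)
= 22 * 4
= 88

88


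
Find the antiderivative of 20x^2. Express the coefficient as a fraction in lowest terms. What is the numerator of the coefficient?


Apply the power rule for integration:
integral of ax^n dx = a/(n+1) * x^(n+1) + C
integral of 20x^2 dx
= 20/3 * x^3 + C
The coefficient in lowest terms is 20/3, and its numerator is 20

20


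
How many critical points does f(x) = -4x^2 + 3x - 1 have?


Find where f'(x) = 0:
f'(x) = -8x + 3
Set f'(x) = 0:
-8x + 3 = 0
x = -3 / (-8) = 3/8
This is a linear equation in x, so there is exactly one solution.
Number of critical points: 1

1


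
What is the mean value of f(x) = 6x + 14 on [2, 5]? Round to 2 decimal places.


Average value = 1/(b-a) * integral from a to b of f(x) dx
First compute the integral of 6x + 14:
F(x) = 3x^2 + 14x
F(5) = 3 * 25 + 14 * 5 = 145
F(2) = 3 * 4 + 14 * 2 = 40
Integral = 145 - 40 = 105
Average = 105 / (5 - 2) = 105 / 3
= 35 = 35.00

35.00


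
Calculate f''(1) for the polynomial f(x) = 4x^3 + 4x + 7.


First derivative:
f'(x) = 12x^2 + 4
Second derivative:
f''(x) = 24x
Substitute x = 1:
f''(1) = 24 * 1 + 0
= 24 + 0
= 24

24


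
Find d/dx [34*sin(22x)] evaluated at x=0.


Apply the chain rule to differentiate 34*sin(22x):
d/dx [34*sin(22x)]
= 34 * cos(22x) * d/dx(22x)
= 34 * 22 * cos(22x)
= 748 * cos(22x)
Evaluate at x = 0:
= 748 * cos(0)
= 748 * 1
= 748

748


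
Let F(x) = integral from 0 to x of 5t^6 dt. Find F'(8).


By the Fundamental Theorem of Calculus (Part 1):
If F(x) = integral from 0 to x of f(t) dt, then F'(x) = f(x)
Here f(t) = 5t^6
So F'(x) = 5x^6
Evaluate at x = 8:
F'(8) = 5 * 8^6
= 5 * 262144
= 1310720

1310720


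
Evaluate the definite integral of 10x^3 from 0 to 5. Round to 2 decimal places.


Find the antiderivative of 10x^3:
F(x) = 10/4 * x^4
Apply the Fundamental Theorem of Calculus:
F(5) - F(0)
= 10/4 * 5^4 - 10/4 * 0^4
= 10/4 * (625 - 0)
= 10/4 * 625
= 3125/2 = 1562.50

1562.50


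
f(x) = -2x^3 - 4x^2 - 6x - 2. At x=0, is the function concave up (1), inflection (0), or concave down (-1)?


Concavity is determined by the sign of f''(x).
f(x) = -2x^3 - 4x^2 - 6x - 2
f'(x) = -6x^2 - 8x - 6
f''(x) = -12x - 8
f''(0) = -12 * 0 - 8
= 0 - 8
= -8
Since f''(0) < 0, the function is concave down (-1)

-1


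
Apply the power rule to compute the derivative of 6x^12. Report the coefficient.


We apply the power rule: d/dx [ax^n] = a*n * x^(n-1)
d/dx [6x^12]
= 6 * 12 * x^(12-1)
= 72x^11
The coefficient is 72

72


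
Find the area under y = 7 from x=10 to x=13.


The area under a constant function y = 7 is a rectangle.
Width = 13 - 10 = 3
Height = 7
Area = width * height
= 3 * 7
= 21

21


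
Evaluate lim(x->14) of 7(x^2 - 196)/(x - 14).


Direct substitution gives 0/0, so we factor the numerator.
Factor: 7(x^2 - 196) = 7 * (x - 14)(x + 14)
Cancel the common factor (x - 14):
7(x^2 - 196)/(x - 14) = 7 * (x + 14)
Now substitute x = 14:
= 7 * (14 + 14) = 196

196


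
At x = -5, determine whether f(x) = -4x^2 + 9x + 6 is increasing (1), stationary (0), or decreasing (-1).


Compute f'(x) to determine behavior:
f'(x) = -8x + 9
f'(-5) = -8 * (-5) + 9
= 40 + 9
= 49
Since f'(-5) > 0, the function is increasing (1)

1


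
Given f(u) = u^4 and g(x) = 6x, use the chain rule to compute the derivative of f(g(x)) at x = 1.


Using the chain rule: (f(g(x)))' = f'(g(x)) * g'(x)
First, find g(1):
g(1) = 6 * 1 + 0 = 6
Next, f'(u) = 4u^3
And g'(x) = 6
So f'(g(1)) * g'(1)
= 4 * 6^3 * 6
= 4 * 216 * 6
= 5184

5184


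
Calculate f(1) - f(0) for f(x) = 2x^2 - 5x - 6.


Net change = f(b) - f(a)
f(x) = 2x^2 - 5x - 6
Compute f(1):
f(1) = 2 * 1^2 - 5 * 1 - 6
= 2 - 5 - 6
= -9
Compute f(0):
f(0) = 2 * 0^2 - 5 * 0 - 6
= 0 + 0 - 6
= -6
Net change = -9 - (-6) = -3

-3


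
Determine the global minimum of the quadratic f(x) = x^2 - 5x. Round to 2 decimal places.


For a quadratic f(x) = ax^2 + bx + c with a > 0, the minimum is at the vertex.
Vertex x-coordinate: x = -b/(2a)
x = -(-5) / (2 * 1)
x = 5/2
Substitute back to find the minimum value:
f(5/2) = 1 * (5/2)^2 - 5 * (5/2) + 0
= 25/4 - 25/2 + 0
= -25/4 = -6.25

-6.25


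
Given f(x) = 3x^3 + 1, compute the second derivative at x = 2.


First derivative:
f'(x) = 9x^2
Second derivative:
f''(x) = 18x
Substitute x = 2:
f''(2) = 18 * 2 + 0
= 36 + 0
= 36

36


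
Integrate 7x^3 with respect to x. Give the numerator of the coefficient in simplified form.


Apply the power rule for integration:
integral of ax^n dx = a/(n+1) * x^(n+1) + C
integral of 7x^3 dx
= 7/4 * x^4 + C
The coefficient in lowest terms is 7/4, and its numerator is 7

7


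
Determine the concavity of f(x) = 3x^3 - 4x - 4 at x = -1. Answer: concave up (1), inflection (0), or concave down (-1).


Concavity is determined by the sign of f''(x).
f(x) = 3x^3 - 4x - 4
f'(x) = 9x^2 - 4
f''(x) = 18x
f''(-1) = 18 * (-1) + 0
= -18 + 0
= -18
Since f''(-1) < 0, the function is concave down (-1)

-1


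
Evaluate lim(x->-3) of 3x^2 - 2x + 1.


Since polynomials are continuous, we use direct substitution.
lim(x->-3) of 3x^2 - 2x + 1
= 3 * (-3)^2 - 2 * (-3) + 1
= 27 + 6 + 1
= 34

34


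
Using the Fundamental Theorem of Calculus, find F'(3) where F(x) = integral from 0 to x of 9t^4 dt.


By the Fundamental Theorem of Calculus (Part 1):
If F(x) = integral from 0 to x of f(t) dt, then F'(x) = f(x)
Here f(t) = 9t^4
So F'(x) = 9x^4
Evaluate at x = 3:
F'(3) = 9 * 3^4
= 9 * 81
= 729

729


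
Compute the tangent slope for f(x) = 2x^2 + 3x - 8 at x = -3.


The slope of the tangent line equals f'(x) at the point.
f(x) = 2x^2 + 3x - 8
f'(x) = 4x + 3
At x = -3:
f'(-3) = 4 * (-3) + 3
= -12 + 3
= -9

-9


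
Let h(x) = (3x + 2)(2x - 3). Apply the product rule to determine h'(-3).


Let u(x) = 3x + 2 and v(x) = 2x - 3
u'(x) = 3
v'(x) = 2
Product rule: h'(x) = u'(x)*v(x) + u(x)*v'(x)
= 3 * (2x - 3) + (3x + 2) * 2
At x = -3:
u(-3) = 3 * (-3) + 2 = -7
v(-3) = 2 * (-3) - 3 = -9
h'(-3) = 3 * (-9) + (-7) * 2
= -27 - 14
= -41

-41


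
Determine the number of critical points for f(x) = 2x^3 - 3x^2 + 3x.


Find where f'(x) = 0:
f(x) = 2x^3 - 3x^2 + 3x
f'(x) = 6x^2 - 6x + 3
This is a quadratic in x. Use the discriminant to count real roots.
Discriminant = (-6)^2 - 4 * 6 * 3
= 36 - 72
= -36
Since discriminant < 0, f'(x) = 0 has no real solutions.
Number of critical points: 0

0


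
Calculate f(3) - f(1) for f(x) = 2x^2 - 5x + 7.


Net change = f(b) - f(a)
f(x) = 2x^2 - 5x + 7
Compute f(3):
f(3) = 2 * 3^2 - 5 * 3 + 7
= 18 - 15 + 7
= 10
Compute f(1):
f(1) = 2 * 1^2 - 5 * 1 + 7
= 2 - 5 + 7
= 4
Net change = 10 - 4 = 6

6


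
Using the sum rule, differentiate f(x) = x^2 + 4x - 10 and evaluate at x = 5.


Differentiate term by term using power and sum rules:
f(x) = x^2 + 4x - 10
f'(x) = 2x + 4
Substitute x = 5:
f'(5) = 2 * 5 + 4
= 10 + 4
= 14

14


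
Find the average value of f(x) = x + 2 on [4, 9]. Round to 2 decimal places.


Average value = 1/(b-a) * integral from a to b of f(x) dx
First compute the integral of x + 2:
F(x) = (1/2)x^2 + 2x
F(9) = 1/2 * 81 + 2 * 9 = 117/2
F(4) = 1/2 * 16 + 2 * 4 = 16
Integral = 117/2 - 16 = 85/2
Average = (85/2) / (9 - 4) = (85/2) / 5
= 17/2 = 8.50

8.50


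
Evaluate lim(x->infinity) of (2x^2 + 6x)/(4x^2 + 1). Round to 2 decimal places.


For limits at infinity with equal-degree polynomials,
we compare leading coefficients.
Numerator leading term: 2x^2
Denominator leading term: 4x^2
Divide both by x^2:
lim = (2 + 6/x) / (4 + 1/x^2)
As x -> infinity, the 1/x and 1/x^2 terms vanish:
= 2/4 = 1/2 = 0.50

0.50


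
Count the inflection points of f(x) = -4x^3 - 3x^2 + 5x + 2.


Inflection points occur where f''(x) = 0 and concavity changes.
f(x) = -4x^3 - 3x^2 + 5x + 2
f'(x) = -12x^2 - 6x + 5
f''(x) = -24x - 6
Set f''(x) = 0:
-24x - 6 = 0
x = 6 / (-24) = -1/4
Since f''(x) is linear (degree 1), it changes sign at this point.
Therefore there is exactly 1 inflection point.

1


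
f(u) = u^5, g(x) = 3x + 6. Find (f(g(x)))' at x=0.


Using the chain rule: (f(g(x)))' = f'(g(x)) * g'(x)
First, find g(0):
g(0) = 3 * 0 + 6 = 6
Next, f'(u) = 5u^4
And g'(x) = 3
So f'(g(0)) * g'(0)
= 5 * 6^4 * 3
= 5 * 1296 * 3
= 19440

19440


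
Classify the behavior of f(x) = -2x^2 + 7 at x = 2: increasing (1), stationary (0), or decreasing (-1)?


Compute f'(x) to determine behavior:
f'(x) = -4x
f'(2) = -4 * 2 + 0
= -8 + 0
= -8
Since f'(2) < 0, the function is decreasing (-1)

-1


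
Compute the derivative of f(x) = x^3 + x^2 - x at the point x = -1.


Differentiate f(x) = x^3 + x^2 - x term by term:
f'(x) = 3x^2 + 2x - 1
Substitute x = -1:
f'(-1) = 3 * (-1)^2 + 2 * (-1) - 1
= 3 - 2 - 1
= 0

0


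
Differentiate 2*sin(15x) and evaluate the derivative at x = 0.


Apply the chain rule to differentiate 2*sin(15x):
d/dx [2*sin(15x)]
= 2 * cos(15x) * d/dx(15x)
= 2 * 15 * cos(15x)
= 30 * cos(15x)
Evaluate at x = 0:
= 30 * cos(0)
= 30 * 1
= 30

30


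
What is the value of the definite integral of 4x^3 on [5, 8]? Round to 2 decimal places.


Find the antiderivative of 4x^3:
F(x) = 4/4 * x^4
Apply the Fundamental Theorem of Calculus:
F(8) - F(5)
= 4/4 * 8^4 - 4/4 * 5^4
= 4/4 * (4096 - 625)
= 4/4 * 3471
= 3471 = 3471.00

3471.00


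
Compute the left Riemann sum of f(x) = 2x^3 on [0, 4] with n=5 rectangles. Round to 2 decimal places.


Left Riemann sum uses left endpoints of each subinterval.
Interval: [0, 4], n = 5
dx = (4 - 0) / 5 = 4/5
Left endpoints: [0, 4/5, 8/5, 12/5, 16/5]
f values: [0, 128/125, 1024/125, 3456/125, 8192/125]
Sum = dx * (sum of f values)
= 4/5 * 512/5
= 2048/25 = 81.92

81.92
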